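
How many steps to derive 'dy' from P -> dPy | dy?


Derivation: P => dy
Steps: 1


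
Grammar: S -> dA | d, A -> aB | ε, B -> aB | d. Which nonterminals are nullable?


A nonterminal is nullable iff some alternative derives ε (directly, or every symbol in it is nullable)
Nullable: {A}


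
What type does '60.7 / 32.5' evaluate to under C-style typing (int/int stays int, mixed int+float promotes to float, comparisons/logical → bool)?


Operand types: float / float
Rule: mixed int/float promotes to float; int/int stays int
Result type: float


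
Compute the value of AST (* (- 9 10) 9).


Evaluate inner: (- 9 10) = -1
Evaluate root: (* -1 9) = -9
Result: -9


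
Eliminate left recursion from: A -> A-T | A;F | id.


Left-recursive alternatives: A-T, A;F; non-recursive: id
Introduce A': A -> idA', A' -> -TA' | ;FA' | ε


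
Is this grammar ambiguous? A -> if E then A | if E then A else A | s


dangling else: 'if E then if E then s else s' parses two ways
Ambiguous


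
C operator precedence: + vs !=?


'+' is additive (level 9); '!=' is equality (level 6)
Higher level binds tighter
'+' has higher precedence than '!='


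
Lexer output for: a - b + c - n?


Scan left to right, longest-match per lexeme
Tokens: ID(a), OP(-), ID(b), OP(+), ID(c), OP(-), ID(n)


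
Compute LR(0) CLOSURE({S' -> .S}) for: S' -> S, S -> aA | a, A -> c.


Start: S' -> .S
For each item with dot before a nonterminal B, add B -> .γ for every B-production
Closure: [S' -> .S, S -> .aA, S -> .a]


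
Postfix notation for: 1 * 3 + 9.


Left to right (same or higher precedence on left)
Postfix: 1 3 * 9 +


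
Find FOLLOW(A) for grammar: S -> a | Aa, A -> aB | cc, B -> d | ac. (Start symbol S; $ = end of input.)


$ ∈ FOLLOW(S). For each A -> αBβ: add FIRST(β)\{ε} to FOLLOW(B); if β nullable, add FOLLOW(A).
FOLLOW(A) = {a}


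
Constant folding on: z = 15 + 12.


15 + 12 = 27 at compile time
Optimized: z = 27


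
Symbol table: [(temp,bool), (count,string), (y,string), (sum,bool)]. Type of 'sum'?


Lookup 'sum' → type bool


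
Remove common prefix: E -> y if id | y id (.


Common prefix: 'y'
Factored: E -> y E', E' -> if id | id (


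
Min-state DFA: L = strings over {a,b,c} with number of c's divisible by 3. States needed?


Track (count of c) mod 3: states 0..2, accept at 0
Minimal DFA: 3 states


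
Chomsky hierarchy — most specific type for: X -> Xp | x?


Left-linear: every RHS is a terminal or one nonterminal followed by a terminal
Classification: Type 3 (Regular)


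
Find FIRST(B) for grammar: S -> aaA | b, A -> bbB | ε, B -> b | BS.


Per alternative of B: FIRST(b) = {b}; FIRST(BS) = {b}
FIRST(B) = {b}


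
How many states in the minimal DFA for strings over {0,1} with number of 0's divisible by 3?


Track (count of 0) mod 3: states 0..2, accept at 0
Minimal DFA: 3 states


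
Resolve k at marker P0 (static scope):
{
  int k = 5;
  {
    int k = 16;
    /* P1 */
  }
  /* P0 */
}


k declared in the same block as P0
k = 5


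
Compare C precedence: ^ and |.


'^' is bitwise XOR (level 4); '|' is bitwise OR (level 3)
Higher level binds tighter
'^' has higher precedence than '|'


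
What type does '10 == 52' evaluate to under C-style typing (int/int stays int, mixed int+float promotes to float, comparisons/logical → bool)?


Operand types: int == int
Rule: comparison yields bool
Result type: bool


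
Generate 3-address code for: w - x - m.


Break into single-operator statements:
t1 = w - x
t2 = t1 - m


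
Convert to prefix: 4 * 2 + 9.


left-to-right (same/higher precedence on left): tree is (+ (* 4 2) 9)
Prefix: + * 4 2 9


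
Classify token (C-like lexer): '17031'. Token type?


Pattern: digits only
Type: INTEGER_LITERAL


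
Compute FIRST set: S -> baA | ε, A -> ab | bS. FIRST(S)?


Per alternative of S: FIRST(baA) = {b}; FIRST(ε) = {ε}
FIRST(S) = {b, ε}


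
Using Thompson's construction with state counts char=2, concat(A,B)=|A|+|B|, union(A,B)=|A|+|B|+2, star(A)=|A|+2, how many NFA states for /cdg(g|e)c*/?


Syntax tree has 6 char leaf(s), 1 union(s), 1 star(s)
chars contribute 6×2 = 12; each union adds +2; each star adds +2
Total: 12 + 2 + 2 = 16 states


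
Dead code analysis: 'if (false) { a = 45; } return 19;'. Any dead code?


condition is constant false, so the whole block is unreachable
Dead: 'if (false) { a = 45; }'


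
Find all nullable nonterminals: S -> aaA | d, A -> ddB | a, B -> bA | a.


A nonterminal is nullable iff some alternative derives ε (directly, or every symbol in it is nullable)
Nullable: {}


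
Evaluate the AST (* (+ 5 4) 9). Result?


Evaluate inner: (+ 5 4) = 9
Evaluate root: (* 9 9) = 81
Result: 81


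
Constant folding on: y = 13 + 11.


13 + 11 = 24 at compile time
Optimized: y = 24


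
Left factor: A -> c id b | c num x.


Common prefix: 'c'
Factored: A -> c A', A' -> id b | num x


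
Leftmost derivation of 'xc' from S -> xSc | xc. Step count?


Derivation: S => xc
Steps: 1


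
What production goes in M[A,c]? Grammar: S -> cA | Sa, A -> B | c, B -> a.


For [A, c]: 'c' ∈ FIRST(c)
Entry: A -> c


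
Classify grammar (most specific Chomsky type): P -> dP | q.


Right-linear: every RHS is a terminal or a terminal followed by one nonterminal
Classification: Type 3 (Regular)


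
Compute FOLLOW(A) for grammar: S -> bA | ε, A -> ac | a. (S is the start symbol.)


$ ∈ FOLLOW(S). For each A -> αBβ: add FIRST(β)\{ε} to FOLLOW(B); if β nullable, add FOLLOW(A).
FOLLOW(A) = {$}


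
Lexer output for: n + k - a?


Scan left to right, longest-match per lexeme
Tokens: ID(n), OP(+), ID(k), OP(-), ID(a)


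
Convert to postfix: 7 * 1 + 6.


Left to right (same or higher precedence on left)
Postfix: 7 1 * 6 +


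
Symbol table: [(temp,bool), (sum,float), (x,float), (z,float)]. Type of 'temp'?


Lookup 'temp' → type bool


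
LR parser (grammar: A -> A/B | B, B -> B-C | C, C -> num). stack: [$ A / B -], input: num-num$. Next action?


no handle; shift 'num'
Action: shift


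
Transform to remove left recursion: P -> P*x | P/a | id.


Left-recursive alternatives: P*x, P/a; non-recursive: id
Introduce P': P -> idP', P' -> *xP' | /aP' | ε


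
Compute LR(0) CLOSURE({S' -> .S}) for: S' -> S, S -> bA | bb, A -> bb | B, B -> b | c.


Start: S' -> .S
For each item with dot before a nonterminal B, add B -> .γ for every B-production
Closure: [S' -> .S, S -> .bA, S -> .bb]


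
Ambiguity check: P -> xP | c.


right-linear, alternatives start with distinct terminals 'x' vs 'c': unique leftmost derivation
Unambiguous


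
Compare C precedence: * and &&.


'*' is multiplicative (level 10); '&&' is logical AND (level 2)
Higher level binds tighter
'*' has higher precedence than '&&'


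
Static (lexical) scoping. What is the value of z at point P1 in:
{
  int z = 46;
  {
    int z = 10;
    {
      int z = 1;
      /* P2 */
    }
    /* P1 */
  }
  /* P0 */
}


z declared in the same block as P1
z = 10


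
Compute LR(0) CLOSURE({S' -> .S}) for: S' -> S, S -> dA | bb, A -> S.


Start: S' -> .S
For each item with dot before a nonterminal B, add B -> .γ for every B-production
Closure: [S' -> .S, S -> .dA, S -> .bb]


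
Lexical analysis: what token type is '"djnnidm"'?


Pattern: double-quoted sequence
Type: STRING_LITERAL


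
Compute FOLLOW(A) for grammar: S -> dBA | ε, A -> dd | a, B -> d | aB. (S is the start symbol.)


$ ∈ FOLLOW(S). For each A -> αBβ: add FIRST(β)\{ε} to FOLLOW(B); if β nullable, add FOLLOW(A).
FOLLOW(A) = {$}


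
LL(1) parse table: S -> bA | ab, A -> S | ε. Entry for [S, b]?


For [S, b]: 'b' ∈ FIRST(bA)
Entry: S -> bA


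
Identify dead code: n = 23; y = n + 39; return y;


n is read by y's definition; y is returned
No dead code


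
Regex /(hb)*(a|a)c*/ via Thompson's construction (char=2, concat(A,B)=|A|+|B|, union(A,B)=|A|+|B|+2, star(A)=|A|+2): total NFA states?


Syntax tree has 5 char leaf(s), 1 union(s), 2 star(s)
chars contribute 5×2 = 10; each union adds +2; each star adds +2
Total: 10 + 2 + 4 = 16 states


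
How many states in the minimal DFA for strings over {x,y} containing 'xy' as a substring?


KMP-style automaton: 2 progress states + 1 absorbing accept = 3
Minimal DFA: 3 states


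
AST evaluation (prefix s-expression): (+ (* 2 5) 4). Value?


Evaluate inner: (* 2 5) = 10
Evaluate root: (+ 10 4) = 14
Result: 14


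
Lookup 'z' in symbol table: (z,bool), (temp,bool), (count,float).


Lookup 'z' → type bool


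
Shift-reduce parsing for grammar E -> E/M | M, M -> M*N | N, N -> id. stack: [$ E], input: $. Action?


start symbol E on stack, input exhausted
Action: accept


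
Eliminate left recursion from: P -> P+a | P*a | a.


Left-recursive alternatives: P+a, P*a; non-recursive: a
Introduce P': P -> aP', P' -> +aP' | *aP' | ε


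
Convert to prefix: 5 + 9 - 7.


left-to-right (same/higher precedence on left): tree is (- (+ 5 9) 7)
Prefix: - + 5 9 7


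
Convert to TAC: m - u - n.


Break into single-operator statements:
t1 = m - u
t2 = t1 - n


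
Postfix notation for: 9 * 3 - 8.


Left to right (same or higher precedence on left)
Postfix: 9 3 * 8 -


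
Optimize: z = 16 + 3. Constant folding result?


16 + 3 = 19 at compile time
Optimized: z = 19


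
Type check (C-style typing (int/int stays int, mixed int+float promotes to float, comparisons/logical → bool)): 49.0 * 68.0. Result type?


Operand types: float * float
Rule: mixed int/float promotes to float; int/int stays int
Result type: float


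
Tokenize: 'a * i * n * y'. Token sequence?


Scan left to right, longest-match per lexeme
Tokens: ID(a), OP(*), ID(i), OP(*), ID(n), OP(*), ID(y)


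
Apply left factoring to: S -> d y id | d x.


Common prefix: 'd'
Factored: S -> d S', S' -> y id | x


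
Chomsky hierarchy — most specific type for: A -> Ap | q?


Left-linear: every RHS is a terminal or one nonterminal followed by a terminal
Classification: Type 3 (Regular)


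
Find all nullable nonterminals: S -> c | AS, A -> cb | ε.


A nonterminal is nullable iff some alternative derives ε (directly, or every symbol in it is nullable)
Nullable: {A}


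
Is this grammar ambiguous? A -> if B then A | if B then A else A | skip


dangling else: 'if B then if B then skip else skip' parses two ways
Ambiguous


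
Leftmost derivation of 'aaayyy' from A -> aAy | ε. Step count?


Derivation: A => aAy => aaAyy => aaaAyyy => aaayyy
Steps: 4


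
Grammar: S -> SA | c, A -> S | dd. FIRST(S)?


Per alternative of S: FIRST(SA) = {c}; FIRST(c) = {c}
FIRST(S) = {c}


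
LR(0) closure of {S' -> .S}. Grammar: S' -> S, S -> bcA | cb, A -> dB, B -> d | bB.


Start: S' -> .S
For each item with dot before a nonterminal B, add B -> .γ for every B-production
Closure: [S' -> .S, S -> .bcA, S -> .cb]


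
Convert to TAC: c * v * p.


Break into single-operator statements:
t1 = c * v
t2 = t1 * p


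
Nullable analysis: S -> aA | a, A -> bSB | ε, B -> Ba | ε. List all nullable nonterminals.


A nonterminal is nullable iff some alternative derives ε (directly, or every symbol in it is nullable)
Nullable: {A, B}


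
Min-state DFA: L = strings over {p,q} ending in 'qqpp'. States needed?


Track the longest suffix of input matching a prefix of 'qqpp': 5 classes (prefixes of length 0..4)
Minimal DFA: 5 states


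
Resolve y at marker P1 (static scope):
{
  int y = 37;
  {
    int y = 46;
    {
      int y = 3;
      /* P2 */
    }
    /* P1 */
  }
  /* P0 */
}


y declared in the same block as P1
y = 46


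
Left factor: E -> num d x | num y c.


Common prefix: 'num'
Factored: E -> num E', E' -> d x | y c


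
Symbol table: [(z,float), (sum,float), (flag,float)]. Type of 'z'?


Lookup 'z' → type float


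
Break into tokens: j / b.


Scan left to right, longest-match per lexeme
Tokens: ID(j), OP(/), ID(b)


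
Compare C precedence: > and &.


'>' is relational (level 7); '&' is bitwise AND (level 5)
Higher level binds tighter
'>' has higher precedence than '&'


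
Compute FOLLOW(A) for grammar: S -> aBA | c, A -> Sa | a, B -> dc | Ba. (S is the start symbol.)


$ ∈ FOLLOW(S). For each A -> αBβ: add FIRST(β)\{ε} to FOLLOW(B); if β nullable, add FOLLOW(A).
FOLLOW(A) = {$, a}


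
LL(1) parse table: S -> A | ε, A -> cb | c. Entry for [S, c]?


For [S, c]: 'c' ∈ FIRST(A)
Entry: S -> A


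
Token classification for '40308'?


Pattern: digits only
Type: INTEGER_LITERAL


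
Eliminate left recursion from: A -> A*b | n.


Left-recursive alternatives: A*b; non-recursive: n
Introduce A': A -> nA', A' -> *bA' | ε


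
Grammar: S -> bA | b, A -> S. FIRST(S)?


Per alternative of S: FIRST(bA) = {b}; FIRST(b) = {b}
FIRST(S) = {b}


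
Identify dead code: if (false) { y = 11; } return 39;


condition is constant false, so the whole block is unreachable
Dead: 'if (false) { y = 11; }'


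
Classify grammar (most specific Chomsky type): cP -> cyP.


LHS has context (more than one symbol) and |LHS| ≤ |RHS|
Classification: Type 1 (Context-Sensitive)


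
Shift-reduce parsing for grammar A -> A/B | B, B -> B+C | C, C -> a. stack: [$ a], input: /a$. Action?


'a' on top is the handle for C -> a
Action: reduce (C -> a)


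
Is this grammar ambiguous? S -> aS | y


right-linear, alternatives start with distinct terminals 'a' vs 'y': unique leftmost derivation
Unambiguous


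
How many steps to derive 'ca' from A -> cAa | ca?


Derivation: A => ca
Steps: 1


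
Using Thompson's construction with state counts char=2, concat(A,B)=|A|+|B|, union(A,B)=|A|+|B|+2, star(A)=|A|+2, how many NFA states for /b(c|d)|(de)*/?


Syntax tree has 5 char leaf(s), 2 union(s), 1 star(s)
chars contribute 5×2 = 10; each union adds +2; each star adds +2
Total: 10 + 4 + 2 = 16 states


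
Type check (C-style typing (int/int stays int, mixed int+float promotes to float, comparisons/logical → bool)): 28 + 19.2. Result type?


Operand types: int + float
Rule: mixed int/float promotes to float; int/int stays int
Result type: float


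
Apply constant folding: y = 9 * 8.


9 * 8 = 72 at compile time
Optimized: y = 72


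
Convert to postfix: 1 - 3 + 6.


Left to right (same or higher precedence on left)
Postfix: 1 3 - 6 +


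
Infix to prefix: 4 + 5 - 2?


left-to-right (same/higher precedence on left): tree is (- (+ 4 5) 2)
Prefix: - + 4 5 2


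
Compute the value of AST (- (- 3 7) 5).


Evaluate inner: (- 3 7) = -4
Evaluate root: (- -4 5) = -9
Result: -9


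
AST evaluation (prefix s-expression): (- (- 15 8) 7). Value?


Evaluate inner: (- 15 8) = 7
Evaluate root: (- 7 7) = 0
Result: 0


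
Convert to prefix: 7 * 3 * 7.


left-to-right (same/higher precedence on left): tree is (* (* 7 3) 7)
Prefix: * * 7 3 7


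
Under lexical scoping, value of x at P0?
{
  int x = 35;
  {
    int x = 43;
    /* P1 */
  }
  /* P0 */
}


x declared in the same block as P0
x = 35


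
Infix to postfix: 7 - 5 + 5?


Left to right (same or higher precedence on left)
Postfix: 7 5 - 5 +


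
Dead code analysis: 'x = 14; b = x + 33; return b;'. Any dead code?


x is read by b's definition; b is returned
No dead code


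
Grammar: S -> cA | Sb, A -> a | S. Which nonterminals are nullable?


A nonterminal is nullable iff some alternative derives ε (directly, or every symbol in it is nullable)
Nullable: {}


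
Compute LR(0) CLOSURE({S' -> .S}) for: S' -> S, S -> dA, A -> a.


Start: S' -> .S
For each item with dot before a nonterminal B, add B -> .γ for every B-production
Closure: [S' -> .S, S -> .dA]


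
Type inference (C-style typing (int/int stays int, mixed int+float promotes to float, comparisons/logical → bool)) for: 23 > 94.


Operand types: int > int
Rule: comparison yields bool
Result type: bool


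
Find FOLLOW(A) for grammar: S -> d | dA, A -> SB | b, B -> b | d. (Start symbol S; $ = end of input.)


$ ∈ FOLLOW(S). For each A -> αBβ: add FIRST(β)\{ε} to FOLLOW(B); if β nullable, add FOLLOW(A).
FOLLOW(A) = {$, b, d}


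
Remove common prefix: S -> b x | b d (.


Common prefix: 'b'
Factored: S -> b S', S' -> x | d (


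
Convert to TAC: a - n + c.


Break into single-operator statements:
t1 = a - n
t2 = t1 + c


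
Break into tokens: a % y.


Scan left to right, longest-match per lexeme
Tokens: ID(a), OP(%), ID(y)


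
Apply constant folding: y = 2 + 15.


2 + 15 = 17 at compile time
Optimized: y = 17


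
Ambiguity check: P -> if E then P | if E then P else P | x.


dangling else: 'if E then if E then x else x' parses two ways
Ambiguous


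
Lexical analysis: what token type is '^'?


Pattern: operator symbol
Type: OPERATOR


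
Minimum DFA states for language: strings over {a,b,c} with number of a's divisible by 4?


Track (count of a) mod 4: states 0..3, accept at 0
Minimal DFA: 4 states


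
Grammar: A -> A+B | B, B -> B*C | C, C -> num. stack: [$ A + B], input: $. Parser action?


handle 'A+B' on top; lookahead ∈ FOLLOW(A) = {+, $}
Action: reduce (A -> A+B)


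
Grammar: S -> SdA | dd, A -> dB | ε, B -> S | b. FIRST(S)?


Per alternative of S: FIRST(SdA) = {d}; FIRST(dd) = {d}
FIRST(S) = {d}


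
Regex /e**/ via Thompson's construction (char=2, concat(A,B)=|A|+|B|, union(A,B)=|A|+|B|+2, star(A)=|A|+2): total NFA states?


Syntax tree has 1 char leaf(s), 0 union(s), 2 star(s)
chars contribute 1×2 = 2; each union adds +2; each star adds +2
Total: 2 + 0 + 4 = 6 states


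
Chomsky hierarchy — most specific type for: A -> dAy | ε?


Single nonterminal LHS, but d^n y^n is not regular
Classification: Type 2 (Context-Free)


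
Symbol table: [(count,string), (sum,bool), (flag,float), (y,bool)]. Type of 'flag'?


Lookup 'flag' → type float


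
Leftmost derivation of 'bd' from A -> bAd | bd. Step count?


Derivation: A => bd
Steps: 1


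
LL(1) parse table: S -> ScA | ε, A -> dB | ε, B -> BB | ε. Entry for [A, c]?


For [A, c]: ε is nullable and 'c' ∈ FOLLOW(A)
Entry: A -> ε


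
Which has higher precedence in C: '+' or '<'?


'+' is additive (level 9); '<' is relational (level 7)
Higher level binds tighter
'+' has higher precedence than '<'


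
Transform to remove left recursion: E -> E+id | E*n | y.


Left-recursive alternatives: E+id, E*n; non-recursive: y
Introduce E': E -> yE', E' -> +idE' | *nE' | ε


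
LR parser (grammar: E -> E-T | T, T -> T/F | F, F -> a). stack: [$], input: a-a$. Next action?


no handle on stack; shift 'a'
Action: shift


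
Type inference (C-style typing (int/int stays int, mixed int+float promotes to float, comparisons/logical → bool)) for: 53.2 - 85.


Operand types: float - int
Rule: mixed int/float promotes to float; int/int stays int
Result type: float


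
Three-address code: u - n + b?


Break into single-operator statements:
t1 = u - n
t2 = t1 + b


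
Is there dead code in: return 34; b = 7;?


statement follows a return and is unreachable
Dead: 'b = 7'


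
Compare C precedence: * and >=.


'*' is multiplicative (level 10); '>=' is relational (level 7)
Higher level binds tighter
'*' has higher precedence than '>='


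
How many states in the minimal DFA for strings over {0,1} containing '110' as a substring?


KMP-style automaton: 3 progress states + 1 absorbing accept = 4
Minimal DFA: 4 states


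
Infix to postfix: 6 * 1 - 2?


Left to right (same or higher precedence on left)
Postfix: 6 1 * 2 -


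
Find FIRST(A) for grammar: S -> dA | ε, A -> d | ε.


Per alternative of A: FIRST(d) = {d}; FIRST(ε) = {ε}
FIRST(A) = {d, ε}


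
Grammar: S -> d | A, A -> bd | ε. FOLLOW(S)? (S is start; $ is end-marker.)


$ ∈ FOLLOW(S). For each A -> αBβ: add FIRST(β)\{ε} to FOLLOW(B); if β nullable, add FOLLOW(A).
FOLLOW(S) = {$}


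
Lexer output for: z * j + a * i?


Scan left to right, longest-match per lexeme
Tokens: ID(z), OP(*), ID(j), OP(+), ID(a), OP(*), ID(i)


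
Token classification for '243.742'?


Pattern: digits with a decimal point
Type: FLOAT_LITERAL


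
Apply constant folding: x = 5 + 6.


5 + 6 = 11 at compile time
Optimized: x = 11


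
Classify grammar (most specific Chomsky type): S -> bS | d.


Right-linear: every RHS is a terminal or a terminal followed by one nonterminal
Classification: Type 3 (Regular)


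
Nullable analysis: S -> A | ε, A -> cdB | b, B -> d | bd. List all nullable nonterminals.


A nonterminal is nullable iff some alternative derives ε (directly, or every symbol in it is nullable)
Nullable: {S}


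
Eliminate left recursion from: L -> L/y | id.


Left-recursive alternatives: L/y; non-recursive: id
Introduce L': L -> idL', L' -> /yL' | ε


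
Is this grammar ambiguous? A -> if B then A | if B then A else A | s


dangling else: 'if B then if B then s else s' parses two ways
Ambiguous


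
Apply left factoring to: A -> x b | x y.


Common prefix: 'x'
Factored: A -> x A', A' -> b | y


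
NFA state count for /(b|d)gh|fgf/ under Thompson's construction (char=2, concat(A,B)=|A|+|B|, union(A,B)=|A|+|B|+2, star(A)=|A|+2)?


Syntax tree has 7 char leaf(s), 2 union(s), 0 star(s)
chars contribute 7×2 = 14; each union adds +2; each star adds +2
Total: 14 + 4 + 0 = 18 states


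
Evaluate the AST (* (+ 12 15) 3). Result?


Evaluate inner: (+ 12 15) = 27
Evaluate root: (* 27 3) = 81
Result: 81


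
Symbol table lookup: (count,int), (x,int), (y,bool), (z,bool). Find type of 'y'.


Lookup 'y' → type bool


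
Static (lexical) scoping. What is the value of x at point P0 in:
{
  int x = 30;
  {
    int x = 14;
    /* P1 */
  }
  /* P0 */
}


x declared in the same block as P0
x = 30


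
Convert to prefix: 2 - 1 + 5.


left-to-right (same/higher precedence on left): tree is (+ (- 2 1) 5)
Prefix: + - 2 1 5


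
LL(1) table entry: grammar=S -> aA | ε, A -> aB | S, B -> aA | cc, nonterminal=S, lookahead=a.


For [S, a]: 'a' ∈ FIRST(aA)
Entry: S -> aA


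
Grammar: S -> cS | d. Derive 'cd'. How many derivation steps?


Derivation: S => cS => cd
Steps: 2


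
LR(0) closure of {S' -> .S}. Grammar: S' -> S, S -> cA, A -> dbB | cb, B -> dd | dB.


Start: S' -> .S
For each item with dot before a nonterminal B, add B -> .γ for every B-production
Closure: [S' -> .S, S -> .cA]


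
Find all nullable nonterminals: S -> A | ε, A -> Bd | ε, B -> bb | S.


A nonterminal is nullable iff some alternative derives ε (directly, or every symbol in it is nullable)
Nullable: {A, B, S}


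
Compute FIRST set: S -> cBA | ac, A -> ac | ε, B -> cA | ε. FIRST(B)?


Per alternative of B: FIRST(cA) = {c}; FIRST(ε) = {ε}
FIRST(B) = {c, ε}


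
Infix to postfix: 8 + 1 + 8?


Left to right (same or higher precedence on left)
Postfix: 8 1 + 8 +


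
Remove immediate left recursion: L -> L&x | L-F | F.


Left-recursive alternatives: L&x, L-F; non-recursive: F
Introduce L': L -> FL', L' -> &xL' | -FL' | ε


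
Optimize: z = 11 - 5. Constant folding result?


11 - 5 = 6 at compile time
Optimized: z = 6


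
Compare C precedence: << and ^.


'<<' is shift (level 8); '^' is bitwise XOR (level 4)
Higher level binds tighter
'<<' has higher precedence than '^'


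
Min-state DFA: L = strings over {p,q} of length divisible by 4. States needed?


Track length mod 4: states 0..3, accept at 0
Minimal DFA: 4 states


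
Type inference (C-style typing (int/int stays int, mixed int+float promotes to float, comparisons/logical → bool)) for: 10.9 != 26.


Operand types: float != int
Rule: comparison yields bool
Result type: bool


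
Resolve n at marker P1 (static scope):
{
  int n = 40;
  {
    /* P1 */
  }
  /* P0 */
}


P1's block does not declare n; resolves to the enclosing declaration at depth 0
n = 40


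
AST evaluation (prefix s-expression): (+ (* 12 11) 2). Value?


Evaluate inner: (* 12 11) = 132
Evaluate root: (+ 132 2) = 134
Result: 134


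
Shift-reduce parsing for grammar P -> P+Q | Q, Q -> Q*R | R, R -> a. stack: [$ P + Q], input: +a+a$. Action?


handle 'P+Q' on top; lookahead ∈ FOLLOW(P) = {+, $}
Action: reduce (P -> P+Q)


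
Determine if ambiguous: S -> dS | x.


right-linear, alternatives start with distinct terminals 'd' vs 'x': unique leftmost derivation
Unambiguous


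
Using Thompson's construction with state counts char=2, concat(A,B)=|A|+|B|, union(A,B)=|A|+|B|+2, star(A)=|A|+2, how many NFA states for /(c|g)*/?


Syntax tree has 2 char leaf(s), 1 union(s), 1 star(s)
chars contribute 2×2 = 4; each union adds +2; each star adds +2
Total: 4 + 2 + 2 = 8 states


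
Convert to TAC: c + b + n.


Break into single-operator statements:
t1 = c + b
t2 = t1 + n


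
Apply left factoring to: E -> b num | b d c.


Common prefix: 'b'
Factored: E -> b E', E' -> num | d c


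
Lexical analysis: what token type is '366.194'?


Pattern: digits with a decimal point
Type: FLOAT_LITERAL


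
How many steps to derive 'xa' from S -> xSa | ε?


Derivation: S => xSa => xa
Steps: 2


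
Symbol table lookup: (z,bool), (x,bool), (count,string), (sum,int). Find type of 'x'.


Lookup 'x' → type bool


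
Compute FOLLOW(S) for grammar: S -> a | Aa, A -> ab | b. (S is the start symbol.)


$ ∈ FOLLOW(S). For each A -> αBβ: add FIRST(β)\{ε} to FOLLOW(B); if β nullable, add FOLLOW(A).
FOLLOW(S) = {$}


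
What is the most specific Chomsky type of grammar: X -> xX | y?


Right-linear: every RHS is a terminal or a terminal followed by one nonterminal
Classification: Type 3 (Regular)


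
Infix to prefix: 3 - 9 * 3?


'*' binds tighter: tree is (- 3 (* 9 3))
Prefix: - 3 * 9 3


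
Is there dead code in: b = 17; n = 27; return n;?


b is assigned but never read
Dead: 'b = 17'


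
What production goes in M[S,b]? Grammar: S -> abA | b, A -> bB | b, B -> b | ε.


For [S, b]: 'b' ∈ FIRST(b)
Entry: S -> b


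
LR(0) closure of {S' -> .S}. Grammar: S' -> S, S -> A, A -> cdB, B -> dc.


Start: S' -> .S
For each item with dot before a nonterminal B, add B -> .γ for every B-production
Closure: [S' -> .S, S -> .A, A -> .cdB]


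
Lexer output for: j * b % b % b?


Scan left to right, longest-match per lexeme
Tokens: ID(j), OP(*), ID(b), OP(%), ID(b), OP(%), ID(b)


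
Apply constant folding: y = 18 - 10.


18 - 10 = 8 at compile time
Optimized: y = 8


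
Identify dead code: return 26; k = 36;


statement follows a return and is unreachable
Dead: 'k = 36'


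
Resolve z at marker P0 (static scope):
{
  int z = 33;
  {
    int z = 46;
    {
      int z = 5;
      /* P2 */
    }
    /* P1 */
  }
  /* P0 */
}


z declared in the same block as P0
z = 33


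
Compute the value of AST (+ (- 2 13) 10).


Evaluate inner: (- 2 13) = -11
Evaluate root: (+ -11 10) = -1
Result: -1


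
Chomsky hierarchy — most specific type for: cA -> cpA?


LHS has context (more than one symbol) and |LHS| ≤ |RHS|
Classification: Type 1 (Context-Sensitive)


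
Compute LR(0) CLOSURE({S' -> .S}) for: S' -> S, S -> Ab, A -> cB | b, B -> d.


Start: S' -> .S
For each item with dot before a nonterminal B, add B -> .γ for every B-production
Closure: [S' -> .S, S -> .Ab, A -> .cB, A -> .b]


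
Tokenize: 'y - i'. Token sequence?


Scan left to right, longest-match per lexeme
Tokens: ID(y), OP(-), ID(i)


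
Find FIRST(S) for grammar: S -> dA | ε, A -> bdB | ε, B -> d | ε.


Per alternative of S: FIRST(dA) = {d}; FIRST(ε) = {ε}
FIRST(S) = {d, ε}


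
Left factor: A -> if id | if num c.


Common prefix: 'if'
Factored: A -> if A', A' -> id | num c


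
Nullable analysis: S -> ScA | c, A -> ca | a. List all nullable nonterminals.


A nonterminal is nullable iff some alternative derives ε (directly, or every symbol in it is nullable)
Nullable: {}


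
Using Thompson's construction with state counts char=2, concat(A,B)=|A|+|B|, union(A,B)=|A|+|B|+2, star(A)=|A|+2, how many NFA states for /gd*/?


Syntax tree has 2 char leaf(s), 0 union(s), 1 star(s)
chars contribute 2×2 = 4; each union adds +2; each star adds +2
Total: 4 + 0 + 2 = 6 states


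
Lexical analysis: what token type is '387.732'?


Pattern: digits with a decimal point
Type: FLOAT_LITERAL


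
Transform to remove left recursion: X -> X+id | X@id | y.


Left-recursive alternatives: X+id, X@id; non-recursive: y
Introduce X': X -> yX', X' -> +idX' | @idX' | ε


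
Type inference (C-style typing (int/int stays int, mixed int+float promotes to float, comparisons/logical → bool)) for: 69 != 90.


Operand types: int != int
Rule: comparison yields bool
Result type: bool


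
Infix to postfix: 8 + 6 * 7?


* has higher precedence, evaluate 6*7 first
Postfix: 8 6 7 * +


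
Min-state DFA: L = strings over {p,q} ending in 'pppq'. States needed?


Track the longest suffix of input matching a prefix of 'pppq': 5 classes (prefixes of length 0..4)
Minimal DFA: 5 states


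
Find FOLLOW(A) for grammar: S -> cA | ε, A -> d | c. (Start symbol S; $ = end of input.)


$ ∈ FOLLOW(S). For each A -> αBβ: add FIRST(β)\{ε} to FOLLOW(B); if β nullable, add FOLLOW(A).
FOLLOW(A) = {$}


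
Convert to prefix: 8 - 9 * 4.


'*' binds tighter: tree is (- 8 (* 9 4))
Prefix: - 8 * 9 4


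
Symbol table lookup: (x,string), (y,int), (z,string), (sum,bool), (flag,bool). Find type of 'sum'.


Lookup 'sum' → type bool


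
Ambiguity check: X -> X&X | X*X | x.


'x&x*x' has two parse trees (no precedence encoded between & and *)
Ambiguous


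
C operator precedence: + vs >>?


'+' is additive (level 9); '>>' is shift (level 8)
Higher level binds tighter
'+' has higher precedence than '>>'


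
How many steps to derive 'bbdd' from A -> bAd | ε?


Derivation: A => bAd => bbAdd => bbdd
Steps: 3


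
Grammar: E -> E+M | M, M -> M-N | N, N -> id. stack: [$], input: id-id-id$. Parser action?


no handle on stack; shift 'id'
Action: shift


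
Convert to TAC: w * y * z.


Break into single-operator statements:
t1 = w * y
t2 = t1 * z


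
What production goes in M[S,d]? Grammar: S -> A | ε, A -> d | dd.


For [S, d]: 'd' ∈ FIRST(A)
Entry: S -> A


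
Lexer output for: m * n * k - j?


Scan left to right, longest-match per lexeme
Tokens: ID(m), OP(*), ID(n), OP(*), ID(k), OP(-), ID(j)


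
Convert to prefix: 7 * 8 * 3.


left-to-right (same/higher precedence on left): tree is (* (* 7 8) 3)
Prefix: * * 7 8 3


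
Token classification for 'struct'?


Pattern: reserved word
Type: KEYWORD


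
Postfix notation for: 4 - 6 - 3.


Left to right (same or higher precedence on left)
Postfix: 4 6 - 3 -


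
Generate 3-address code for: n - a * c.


Break into single-operator statements:
t1 = a * c
t2 = n - t1


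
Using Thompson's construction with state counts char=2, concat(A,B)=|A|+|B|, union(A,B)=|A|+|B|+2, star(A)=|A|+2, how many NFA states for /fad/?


Syntax tree has 3 char leaf(s), 0 union(s), 0 star(s)
chars contribute 3×2 = 6; each union adds +2; each star adds +2
Total: 6 + 0 + 0 = 6 states


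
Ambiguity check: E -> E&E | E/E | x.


'x&x/x' has two parse trees (no precedence encoded between & and /)
Ambiguous


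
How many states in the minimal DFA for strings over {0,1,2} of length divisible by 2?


Track length mod 2: states 0..1, accept at 0
Minimal DFA: 2 states


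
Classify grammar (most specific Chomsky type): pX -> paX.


LHS has context (more than one symbol) and |LHS| ≤ |RHS|
Classification: Type 1 (Context-Sensitive)


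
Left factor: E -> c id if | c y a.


Common prefix: 'c'
Factored: E -> c E', E' -> id if | y a


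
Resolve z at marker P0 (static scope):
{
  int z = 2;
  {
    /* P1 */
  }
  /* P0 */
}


z declared in the same block as P0
z = 2


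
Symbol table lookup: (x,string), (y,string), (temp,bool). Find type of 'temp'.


Lookup 'temp' → type bool


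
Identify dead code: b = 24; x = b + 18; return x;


b is read by x's definition; x is returned
No dead code


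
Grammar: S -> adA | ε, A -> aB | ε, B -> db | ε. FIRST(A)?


Per alternative of A: FIRST(aB) = {a}; FIRST(ε) = {ε}
FIRST(A) = {a, ε}


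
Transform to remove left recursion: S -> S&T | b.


Left-recursive alternatives: S&T; non-recursive: b
Introduce S': S -> bS', S' -> &TS' | ε


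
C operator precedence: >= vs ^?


'>=' is relational (level 7); '^' is bitwise XOR (level 4)
Higher level binds tighter
'>=' has higher precedence than '^'


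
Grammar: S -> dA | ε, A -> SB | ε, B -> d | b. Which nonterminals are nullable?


A nonterminal is nullable iff some alternative derives ε (directly, or every symbol in it is nullable)
Nullable: {A, S}


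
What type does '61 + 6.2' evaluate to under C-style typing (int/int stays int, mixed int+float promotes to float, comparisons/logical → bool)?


Operand types: int + float
Rule: mixed int/float promotes to float; int/int stays int
Result type: float


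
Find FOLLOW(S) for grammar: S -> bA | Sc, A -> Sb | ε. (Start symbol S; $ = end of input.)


$ ∈ FOLLOW(S). For each A -> αBβ: add FIRST(β)\{ε} to FOLLOW(B); if β nullable, add FOLLOW(A).
FOLLOW(S) = {$, b, c}


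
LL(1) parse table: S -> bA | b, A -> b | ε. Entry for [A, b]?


For [A, b]: 'b' ∈ FIRST(b)
Entry: A -> b


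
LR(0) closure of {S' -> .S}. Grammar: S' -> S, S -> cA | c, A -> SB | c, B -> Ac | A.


Start: S' -> .S
For each item with dot before a nonterminal B, add B -> .γ for every B-production
Closure: [S' -> .S, S -> .cA, S -> .c]


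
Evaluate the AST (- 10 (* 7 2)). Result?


Evaluate inner: (* 7 2) = 14
Evaluate root: (- 10 14) = -4
Result: -4


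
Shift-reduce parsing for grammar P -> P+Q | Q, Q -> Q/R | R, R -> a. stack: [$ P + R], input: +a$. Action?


'R' (not preceded by Q/) is the handle for Q -> R
Action: reduce (Q -> R)


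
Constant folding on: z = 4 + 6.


4 + 6 = 10 at compile time
Optimized: z = 10


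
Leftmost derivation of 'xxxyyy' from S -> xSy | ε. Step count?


Derivation: S => xSy => xxSyy => xxxSyyy => xxxyyy
Steps: 4


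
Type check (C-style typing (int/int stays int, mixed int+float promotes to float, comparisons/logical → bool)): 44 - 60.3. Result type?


Operand types: int - float
Rule: mixed int/float promotes to float; int/int stays int
Result type: float


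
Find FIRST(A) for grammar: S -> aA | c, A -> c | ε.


Per alternative of A: FIRST(c) = {c}; FIRST(ε) = {ε}
FIRST(A) = {c, ε}


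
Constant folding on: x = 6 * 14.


6 * 14 = 84 at compile time
Optimized: x = 84


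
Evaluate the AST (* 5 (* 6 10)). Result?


Evaluate inner: (* 6 10) = 60
Evaluate root: (* 5 60) = 300
Result: 300


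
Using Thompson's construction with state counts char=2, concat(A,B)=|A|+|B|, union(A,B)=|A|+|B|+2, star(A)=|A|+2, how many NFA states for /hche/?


Syntax tree has 4 char leaf(s), 0 union(s), 0 star(s)
chars contribute 4×2 = 8; each union adds +2; each star adds +2
Total: 8 + 0 + 0 = 8 states


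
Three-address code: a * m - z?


Break into single-operator statements:
t1 = a * m
t2 = t1 - z


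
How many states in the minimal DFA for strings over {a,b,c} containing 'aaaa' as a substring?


KMP-style automaton: 4 progress states + 1 absorbing accept = 5
Minimal DFA: 5 states


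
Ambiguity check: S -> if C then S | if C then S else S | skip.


dangling else: 'if C then if C then skip else skip' parses two ways
Ambiguous


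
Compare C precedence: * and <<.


'*' is multiplicative (level 10); '<<' is shift (level 8)
Higher level binds tighter
'*' has higher precedence than '<<'


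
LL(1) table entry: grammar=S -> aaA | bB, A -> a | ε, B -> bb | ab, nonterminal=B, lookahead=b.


For [B, b]: 'b' ∈ FIRST(bb)
Entry: B -> bb


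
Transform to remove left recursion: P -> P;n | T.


Left-recursive alternatives: P;n; non-recursive: T
Introduce P': P -> TP', P' -> ;nP' | ε


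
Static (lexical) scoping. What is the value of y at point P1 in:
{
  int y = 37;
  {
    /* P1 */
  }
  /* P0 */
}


P1's block does not declare y; resolves to the enclosing declaration at depth 0
y = 37


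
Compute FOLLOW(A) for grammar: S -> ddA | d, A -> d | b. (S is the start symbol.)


$ ∈ FOLLOW(S). For each A -> αBβ: add FIRST(β)\{ε} to FOLLOW(B); if β nullable, add FOLLOW(A).
FOLLOW(A) = {$}


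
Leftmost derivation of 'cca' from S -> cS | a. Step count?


Derivation: S => cS => ccS => cca
Steps: 3


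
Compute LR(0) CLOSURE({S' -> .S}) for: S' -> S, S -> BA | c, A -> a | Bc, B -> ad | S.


Start: S' -> .S
For each item with dot before a nonterminal B, add B -> .γ for every B-production
Closure: [S' -> .S, S -> .BA, S -> .c, B -> .ad, B -> .S]


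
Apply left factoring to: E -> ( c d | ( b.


Common prefix: '('
Factored: E -> ( E', E' -> c d | b


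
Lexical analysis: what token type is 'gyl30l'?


Pattern: letter/underscore followed by alphanumerics, not a keyword
Type: IDENTIFIER


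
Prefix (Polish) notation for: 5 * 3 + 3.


left-to-right (same/higher precedence on left): tree is (+ (* 5 3) 3)
Prefix: + * 5 3 3


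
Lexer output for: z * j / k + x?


Scan left to right, longest-match per lexeme
Tokens: ID(z), OP(*), ID(j), OP(/), ID(k), OP(+), ID(x)


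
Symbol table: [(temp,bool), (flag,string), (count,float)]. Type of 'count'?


Lookup 'count' → type float


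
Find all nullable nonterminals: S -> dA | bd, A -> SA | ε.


A nonterminal is nullable iff some alternative derives ε (directly, or every symbol in it is nullable)
Nullable: {A}


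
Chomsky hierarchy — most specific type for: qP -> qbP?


LHS has context (more than one symbol) and |LHS| ≤ |RHS|
Classification: Type 1 (Context-Sensitive)


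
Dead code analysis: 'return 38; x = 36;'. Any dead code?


statement follows a return and is unreachable
Dead: 'x = 36'


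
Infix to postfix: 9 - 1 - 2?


Left to right (same or higher precedence on left)
Postfix: 9 1 - 2 -


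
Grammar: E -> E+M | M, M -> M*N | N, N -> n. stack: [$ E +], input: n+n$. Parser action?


no handle ('E+' is not any RHS); shift 'n'
Action: shift


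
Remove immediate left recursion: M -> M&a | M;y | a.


Left-recursive alternatives: M&a, M;y; non-recursive: a
Introduce M': M -> aM', M' -> &aM' | ;yM' | ε


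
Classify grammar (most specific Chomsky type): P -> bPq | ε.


Single nonterminal LHS, but b^n q^n is not regular
Classification: Type 2 (Context-Free)


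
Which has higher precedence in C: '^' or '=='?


'==' is equality (level 6); '^' is bitwise XOR (level 4)
Higher level binds tighter
'==' has higher precedence than '^'


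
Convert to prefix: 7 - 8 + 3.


left-to-right (same/higher precedence on left): tree is (+ (- 7 8) 3)
Prefix: + - 7 8 3


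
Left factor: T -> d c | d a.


Common prefix: 'd'
Factored: T -> d T', T' -> c | a


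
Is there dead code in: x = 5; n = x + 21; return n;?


x is read by n's definition; n is returned
No dead code
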